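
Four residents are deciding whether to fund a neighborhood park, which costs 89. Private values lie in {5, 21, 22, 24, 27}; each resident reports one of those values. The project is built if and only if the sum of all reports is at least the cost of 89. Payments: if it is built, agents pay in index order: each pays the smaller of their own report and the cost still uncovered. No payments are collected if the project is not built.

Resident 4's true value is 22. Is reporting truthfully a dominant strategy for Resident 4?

Yes

Check each profile of the others' reports and compare truth against every alternative report.
Others report (27, 27, 27): truth gives 14, best alternative gives 14.
Others report (24, 27, 27): truth gives 11, best alternative gives 11.
Others report (27, 24, 27): truth gives 11, best alternative gives 11.
Others report (27, 27, 24): truth gives 11, best alternative gives 11.
Others report (22, 27, 27): truth gives 9, best alternative gives 9.
Others report (27, 22, 27): truth gives 9, best alternative gives 9.
(Remaining 119 profiles checked similarly; truth is weakly best in each.)
In every case the truthful report is at least as good as any alternative, so it is a dominant strategy.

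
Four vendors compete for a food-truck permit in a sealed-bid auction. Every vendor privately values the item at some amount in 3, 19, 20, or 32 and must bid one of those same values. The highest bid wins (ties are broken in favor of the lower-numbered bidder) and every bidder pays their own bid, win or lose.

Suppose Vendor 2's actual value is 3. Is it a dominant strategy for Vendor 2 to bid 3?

Yes

Check each profile of the others' bids and compare truth against every alternative bid.
Others bid (3, 3, 32): truth gives -3, best alternative gives -19.
Others bid (3, 19, 32): truth gives -3, best alternative gives -19.
Others bid (3, 20, 32): truth gives -3, best alternative gives -19.
Others bid (3, 32, 3): truth gives -3, best alternative gives -19.
Others bid (3, 32, 19): truth gives -3, best alternative gives -19.
Others bid (3, 32, 20): truth gives -3, best alternative gives -19.
(Remaining 58 profiles checked similarly; truth is weakly best in each.)
In every case the truthful bid is at least as good as any alternative, so it is a dominant strategy.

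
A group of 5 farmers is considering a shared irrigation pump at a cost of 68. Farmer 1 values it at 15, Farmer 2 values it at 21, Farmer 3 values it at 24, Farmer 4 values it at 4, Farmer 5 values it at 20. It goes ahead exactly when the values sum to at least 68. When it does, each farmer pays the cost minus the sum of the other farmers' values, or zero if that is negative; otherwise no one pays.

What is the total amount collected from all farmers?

17

Total value 84 ≥ cost 68, so it is built.
Farmer 1: others sum to 69; max(0, 68 - 69) = 0.
Farmer 2: others sum to 63; max(0, 68 - 63) = 5.
Farmer 3: others sum to 60; max(0, 68 - 60) = 8.
Farmer 4: others sum to 80; max(0, 68 - 80) = 0.
Farmer 5: others sum to 64; max(0, 68 - 64) = 4.
Total collected = 0 + 5 + 8 + 0 + 4 = 17.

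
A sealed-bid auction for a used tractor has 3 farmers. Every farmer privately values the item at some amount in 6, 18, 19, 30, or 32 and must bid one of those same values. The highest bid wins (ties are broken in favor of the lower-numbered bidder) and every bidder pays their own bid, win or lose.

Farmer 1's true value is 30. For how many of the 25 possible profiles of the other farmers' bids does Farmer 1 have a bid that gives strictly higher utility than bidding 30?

Others bid (6, 6): truth gives 0; bid 6 gives 24 > 0. Violating.
Others bid (6, 18): truth gives 0; bid 18 gives 12 > 0. Violating.
Others bid (6, 19): truth gives 0; bid 19 gives 11 > 0. Violating.
Others bid (6, 32): truth gives -30; bid 32 gives -2 > -30. Violating.
Others bid (6, 30): truth gives 0; no alternative beats it.
Others bid (18, 30): truth gives 0; no alternative beats it.
(Checking all 25 profiles: 18 have a profitable deviation, 7 do not.)

18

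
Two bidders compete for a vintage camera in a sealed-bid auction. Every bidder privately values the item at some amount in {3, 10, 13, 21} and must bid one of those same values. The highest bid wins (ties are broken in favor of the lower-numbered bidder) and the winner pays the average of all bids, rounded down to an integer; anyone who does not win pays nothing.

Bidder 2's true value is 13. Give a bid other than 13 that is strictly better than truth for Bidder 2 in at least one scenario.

10

Suppose Bidder 1 bids 3.
Bid 13: wins, pays 8, utility 13 - 8 = 5.
Bid 10: wins, pays 6, utility 13 - 6 = 7.
So bidding 10 beats truth here (7 > 5).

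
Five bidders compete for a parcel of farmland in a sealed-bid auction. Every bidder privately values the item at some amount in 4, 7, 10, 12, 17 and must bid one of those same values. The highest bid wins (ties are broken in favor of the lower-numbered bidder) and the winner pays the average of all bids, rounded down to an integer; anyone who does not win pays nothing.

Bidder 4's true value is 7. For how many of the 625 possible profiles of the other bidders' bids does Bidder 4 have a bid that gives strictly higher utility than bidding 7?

Others bid (4, 4, 4, 10): truth gives 0; bid 10 gives 1 > 0. Violating.
Others bid (4, 4, 7, 4): truth gives 0; bid 10 gives 2 > 0. Violating.
Others bid (4, 4, 7, 7): truth gives 0; bid 10 gives 1 > 0. Violating.
Others bid (4, 4, 10, 4): truth gives 0; bid 12 gives 1 > 0. Violating.
Others bid (4, 4, 4, 4): truth gives 3; no alternative beats it.
Others bid (4, 4, 4, 7): truth gives 2; no alternative beats it.
(Checking all 625 profiles: 13 have a profitable deviation, 612 do not.)

13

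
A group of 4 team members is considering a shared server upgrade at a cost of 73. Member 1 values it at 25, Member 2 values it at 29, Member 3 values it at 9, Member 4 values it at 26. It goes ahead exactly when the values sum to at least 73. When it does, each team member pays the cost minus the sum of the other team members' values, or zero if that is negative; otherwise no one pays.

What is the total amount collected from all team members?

Total value 89 ≥ cost 73, so it is built.
Member 1: others sum to 64; max(0, 73 - 64) = 9.
Member 2: others sum to 60; max(0, 73 - 60) = 13.
Member 3: others sum to 80; max(0, 73 - 80) = 0.
Member 4: others sum to 63; max(0, 73 - 63) = 10.
Total collected = 9 + 13 + 0 + 10 = 32.

32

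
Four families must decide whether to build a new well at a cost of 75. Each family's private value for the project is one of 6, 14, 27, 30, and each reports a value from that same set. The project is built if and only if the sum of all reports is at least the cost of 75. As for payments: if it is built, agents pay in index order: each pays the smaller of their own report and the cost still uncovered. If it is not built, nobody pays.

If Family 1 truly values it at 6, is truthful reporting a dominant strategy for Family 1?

Yes

Check each profile of the others' reports and compare truth against every alternative report.
Others report (6, 27, 30): truth gives 0, best alternative gives -8.
Others report (6, 30, 27): truth gives 0, best alternative gives -8.
Others report (6, 30, 30): truth gives 0, best alternative gives -8.
Others report (14, 27, 27): truth gives 0, best alternative gives -8.
Others report (14, 27, 30): truth gives 0, best alternative gives -8.
Others report (14, 30, 27): truth gives 0, best alternative gives -8.
(Remaining 58 profiles checked similarly; truth is weakly best in each.)
In every case the truthful report is at least as good as any alternative, so it is a dominant strategy.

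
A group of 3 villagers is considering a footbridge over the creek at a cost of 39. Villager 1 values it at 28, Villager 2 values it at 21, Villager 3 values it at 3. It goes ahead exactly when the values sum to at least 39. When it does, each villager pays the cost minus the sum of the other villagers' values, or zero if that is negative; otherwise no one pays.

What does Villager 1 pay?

Total value 52 ≥ cost 39, so the project is built.
The other villagers' values sum to 24.
Cost minus that sum is 39 - 24 = 15.

15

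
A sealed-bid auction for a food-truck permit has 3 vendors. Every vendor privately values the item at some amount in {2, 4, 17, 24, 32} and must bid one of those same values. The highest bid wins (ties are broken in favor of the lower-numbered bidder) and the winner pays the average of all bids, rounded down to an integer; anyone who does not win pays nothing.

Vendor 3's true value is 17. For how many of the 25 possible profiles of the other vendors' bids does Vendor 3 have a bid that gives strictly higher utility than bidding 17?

5

Others bid (2, 2): truth gives 10; bid 4 gives 15 > 10. Violating.
Others bid (2, 17): truth gives 0; bid 24 gives 3 > 0. Violating.
Others bid (4, 17): truth gives 0; bid 24 gives 2 > 0. Violating.
Others bid (17, 2): truth gives 0; bid 24 gives 3 > 0. Violating.
Others bid (2, 4): truth gives 10; no alternative beats it.
Others bid (2, 24): truth gives 0; no alternative beats it.
(Checking all 25 profiles: 5 have a profitable deviation, 20 do not.)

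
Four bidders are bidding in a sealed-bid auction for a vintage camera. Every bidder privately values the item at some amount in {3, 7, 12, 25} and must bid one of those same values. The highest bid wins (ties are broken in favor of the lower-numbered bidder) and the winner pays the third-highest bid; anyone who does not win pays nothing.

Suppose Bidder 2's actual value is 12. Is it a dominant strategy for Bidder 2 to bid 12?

Consider the case where Bidder 1 bids 3, Bidder 3 bids 3 and Bidder 4 bids 25.
Truthful bid 12: loses, pays 0, utility 0.
Bid 25 instead: wins, pays 3, utility 12 - 3 = 9.
Since 9 > 0, bidding 25 is strictly better here, so truthful bidding is not dominant.

No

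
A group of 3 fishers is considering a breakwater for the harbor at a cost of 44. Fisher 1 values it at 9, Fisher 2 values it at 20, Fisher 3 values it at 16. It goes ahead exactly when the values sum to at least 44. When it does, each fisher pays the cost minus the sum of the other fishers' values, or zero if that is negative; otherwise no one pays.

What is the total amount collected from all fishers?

Total value 45 ≥ cost 44, so it is built.
Fisher 1: others sum to 36; max(0, 44 - 36) = 8.
Fisher 2: others sum to 25; max(0, 44 - 25) = 19.
Fisher 3: others sum to 29; max(0, 44 - 29) = 15.
Total collected = 8 + 19 + 15 = 42.

42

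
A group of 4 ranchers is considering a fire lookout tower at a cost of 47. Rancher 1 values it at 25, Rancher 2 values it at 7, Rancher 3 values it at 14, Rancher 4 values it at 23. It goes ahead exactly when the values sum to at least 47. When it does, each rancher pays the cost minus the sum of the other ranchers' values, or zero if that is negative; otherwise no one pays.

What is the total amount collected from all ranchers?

Total value 69 ≥ cost 47, so it is built.
Rancher 1: others sum to 44; max(0, 47 - 44) = 3.
Rancher 2: others sum to 62; max(0, 47 - 62) = 0.
Rancher 3: others sum to 55; max(0, 47 - 55) = 0.
Rancher 4: others sum to 46; max(0, 47 - 46) = 1.
Total collected = 3 + 0 + 0 + 1 = 4.

4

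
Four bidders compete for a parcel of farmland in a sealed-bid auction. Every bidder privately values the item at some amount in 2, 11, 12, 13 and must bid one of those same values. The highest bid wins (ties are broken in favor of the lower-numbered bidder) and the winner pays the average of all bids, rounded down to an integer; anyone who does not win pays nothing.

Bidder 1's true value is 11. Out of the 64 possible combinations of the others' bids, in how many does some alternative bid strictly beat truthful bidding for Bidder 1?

Others bid (2, 2, 2): truth gives 7; bid 2 gives 9 > 7. Violating.
Others bid (2, 2, 12): truth gives 0; bid 12 gives 4 > 0. Violating.
Others bid (2, 2, 13): truth gives 0; bid 13 gives 4 > 0. Violating.
Others bid (2, 11, 12): truth gives 0; bid 12 gives 2 > 0. Violating.
Others bid (2, 2, 11): truth gives 5; no alternative beats it.
Others bid (2, 11, 2): truth gives 5; no alternative beats it.
(Checking all 64 profiles: 31 have a profitable deviation, 33 do not.)

31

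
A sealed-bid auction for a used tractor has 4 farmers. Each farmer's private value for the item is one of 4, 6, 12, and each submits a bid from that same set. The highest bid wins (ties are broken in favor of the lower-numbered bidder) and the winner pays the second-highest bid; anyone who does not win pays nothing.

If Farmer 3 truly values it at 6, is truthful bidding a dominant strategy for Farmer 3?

Check each profile of the others' bids and compare truth against every alternative bid.
Others bid (4, 4, 4): truth gives 2, best alternative gives 2.
Others bid (4, 4, 6): truth gives 0, best alternative gives 0.
Others bid (4, 4, 12): truth gives 0, best alternative gives 0.
Others bid (4, 6, 4): truth gives 0, best alternative gives 0.
Others bid (4, 6, 6): truth gives 0, best alternative gives 0.
Others bid (4, 6, 12): truth gives 0, best alternative gives 0.
(Remaining 21 profiles checked similarly; truth is weakly best in each.)
In every case the truthful bid is at least as good as any alternative, so it is a dominant strategy.

Yes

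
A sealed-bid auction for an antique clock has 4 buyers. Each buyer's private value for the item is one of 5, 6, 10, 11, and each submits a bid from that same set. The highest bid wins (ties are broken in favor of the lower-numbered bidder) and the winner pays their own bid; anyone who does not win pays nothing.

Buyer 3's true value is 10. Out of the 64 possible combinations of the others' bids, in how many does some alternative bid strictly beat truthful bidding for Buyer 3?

2

Others bid (5, 5, 5): truth gives 0; bid 6 gives 4 > 0. Violating.
Others bid (5, 5, 6): truth gives 0; bid 6 gives 4 > 0. Violating.
Others bid (5, 5, 10): truth gives 0; no alternative beats it.
Others bid (5, 5, 11): truth gives 0; no alternative beats it.
(Checking all 64 profiles: 2 have a profitable deviation, 62 do not.)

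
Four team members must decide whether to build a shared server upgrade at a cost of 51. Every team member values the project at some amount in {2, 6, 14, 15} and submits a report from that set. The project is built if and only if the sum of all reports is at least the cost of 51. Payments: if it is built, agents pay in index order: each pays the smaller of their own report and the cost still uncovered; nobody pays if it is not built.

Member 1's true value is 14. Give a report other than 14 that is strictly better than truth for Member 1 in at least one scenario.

Suppose Member 2 reports 15, Member 3 reports 15 and Member 4 reports 15.
Report 14: project built, pays 14, utility 14 - 14 = 0.
Report 6: project built, pays 6, utility 14 - 6 = 8.
So reporting 6 beats truth here (8 > 0).

6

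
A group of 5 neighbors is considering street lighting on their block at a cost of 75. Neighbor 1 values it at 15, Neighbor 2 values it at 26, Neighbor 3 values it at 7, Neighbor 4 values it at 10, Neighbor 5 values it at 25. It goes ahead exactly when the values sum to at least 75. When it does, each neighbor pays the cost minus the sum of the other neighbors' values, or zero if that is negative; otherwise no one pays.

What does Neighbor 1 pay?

7

Total value 83 ≥ cost 75, so the project is built.
The other neighbors' values sum to 68.
Cost minus that sum is 75 - 68 = 7.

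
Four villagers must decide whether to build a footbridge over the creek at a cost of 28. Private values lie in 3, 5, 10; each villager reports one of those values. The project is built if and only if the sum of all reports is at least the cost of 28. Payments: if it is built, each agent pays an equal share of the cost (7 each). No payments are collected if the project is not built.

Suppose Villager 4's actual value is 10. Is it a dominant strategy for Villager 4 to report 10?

Yes

Check each profile of the others' reports and compare truth against every alternative report.
Others report (3, 5, 10): truth gives 3, best alternative gives 0.
Others report (3, 10, 5): truth gives 3, best alternative gives 0.
Others report (5, 3, 10): truth gives 3, best alternative gives 0.
Others report (5, 5, 10): truth gives 3, best alternative gives 0.
Others report (5, 10, 3): truth gives 3, best alternative gives 0.
Others report (5, 10, 5): truth gives 3, best alternative gives 0.
(Remaining 21 profiles checked similarly; truth is weakly best in each.)
In every case the truthful report is at least as good as any alternative, so it is a dominant strategy.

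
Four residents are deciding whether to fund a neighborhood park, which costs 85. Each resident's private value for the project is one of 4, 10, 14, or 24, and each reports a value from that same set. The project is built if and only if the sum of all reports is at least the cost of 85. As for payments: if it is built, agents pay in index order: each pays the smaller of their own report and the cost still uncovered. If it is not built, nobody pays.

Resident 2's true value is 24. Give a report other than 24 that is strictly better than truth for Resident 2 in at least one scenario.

14

Suppose Resident 1 reports 24, Resident 3 reports 24 and Resident 4 reports 24.
Report 24: project built, pays 24, utility 24 - 24 = 0.
Report 14: project built, pays 14, utility 24 - 14 = 10.
So reporting 14 beats truth here (10 > 0).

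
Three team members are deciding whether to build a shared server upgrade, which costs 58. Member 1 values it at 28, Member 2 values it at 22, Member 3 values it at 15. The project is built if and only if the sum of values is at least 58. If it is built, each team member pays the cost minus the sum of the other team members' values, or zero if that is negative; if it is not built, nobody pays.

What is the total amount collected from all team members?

Total value 65 ≥ cost 58, so it is built.
Member 1: others sum to 37; max(0, 58 - 37) = 21.
Member 2: others sum to 43; max(0, 58 - 43) = 15.
Member 3: others sum to 50; max(0, 58 - 50) = 8.
Total collected = 21 + 15 + 8 = 44.

44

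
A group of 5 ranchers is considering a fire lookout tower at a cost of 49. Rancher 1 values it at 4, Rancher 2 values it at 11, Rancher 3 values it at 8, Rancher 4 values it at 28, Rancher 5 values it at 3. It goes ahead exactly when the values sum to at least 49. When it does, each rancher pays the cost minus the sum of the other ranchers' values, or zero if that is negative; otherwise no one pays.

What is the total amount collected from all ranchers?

32

Total value 54 ≥ cost 49, so it is built.
Rancher 1: others sum to 50; max(0, 49 - 50) = 0.
Rancher 2: others sum to 43; max(0, 49 - 43) = 6.
Rancher 3: others sum to 46; max(0, 49 - 46) = 3.
Rancher 4: others sum to 26; max(0, 49 - 26) = 23.
Rancher 5: others sum to 51; max(0, 49 - 51) = 0.
Total collected = 0 + 6 + 3 + 23 + 0 = 32.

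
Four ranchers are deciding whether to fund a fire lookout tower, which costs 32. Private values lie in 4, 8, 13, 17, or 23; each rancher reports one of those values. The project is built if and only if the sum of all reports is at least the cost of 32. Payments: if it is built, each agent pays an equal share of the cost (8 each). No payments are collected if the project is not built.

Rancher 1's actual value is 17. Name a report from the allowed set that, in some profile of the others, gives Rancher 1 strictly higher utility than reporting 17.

Suppose Rancher 2 reports 4, Rancher 3 reports 4 and Rancher 4 reports 4.
Report 17: project not built, utility 0.
Report 23: project built, pays 8, utility 17 - 8 = 9.
So reporting 23 beats truth here (9 > 0).

23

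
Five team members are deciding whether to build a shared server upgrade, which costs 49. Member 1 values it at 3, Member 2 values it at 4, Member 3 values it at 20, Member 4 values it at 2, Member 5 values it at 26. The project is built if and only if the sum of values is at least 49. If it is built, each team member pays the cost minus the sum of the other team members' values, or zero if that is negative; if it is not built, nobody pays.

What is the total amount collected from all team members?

34

Total value 55 ≥ cost 49, so it is built.
Member 1: others sum to 52; max(0, 49 - 52) = 0.
Member 2: others sum to 51; max(0, 49 - 51) = 0.
Member 3: others sum to 35; max(0, 49 - 35) = 14.
Member 4: others sum to 53; max(0, 49 - 53) = 0.
Member 5: others sum to 29; max(0, 49 - 29) = 20.
Total collected = 0 + 0 + 14 + 0 + 20 = 34.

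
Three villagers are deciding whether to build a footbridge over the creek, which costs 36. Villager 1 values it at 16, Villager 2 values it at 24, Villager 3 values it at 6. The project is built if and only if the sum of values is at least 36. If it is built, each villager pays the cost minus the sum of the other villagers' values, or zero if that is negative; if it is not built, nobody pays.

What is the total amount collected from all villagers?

20

Total value 46 ≥ cost 36, so it is built.
Villager 1: others sum to 30; max(0, 36 - 30) = 6.
Villager 2: others sum to 22; max(0, 36 - 22) = 14.
Villager 3: others sum to 40; max(0, 36 - 40) = 0.
Total collected = 6 + 14 + 0 = 20.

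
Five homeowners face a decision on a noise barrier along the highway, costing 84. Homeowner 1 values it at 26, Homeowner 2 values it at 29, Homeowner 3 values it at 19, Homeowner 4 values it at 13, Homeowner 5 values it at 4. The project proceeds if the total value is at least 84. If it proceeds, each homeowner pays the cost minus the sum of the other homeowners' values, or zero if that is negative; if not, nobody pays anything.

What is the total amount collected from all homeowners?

Total value 91 ≥ cost 84, so it is built.
Homeowner 1: others sum to 65; max(0, 84 - 65) = 19.
Homeowner 2: others sum to 62; max(0, 84 - 62) = 22.
Homeowner 3: others sum to 72; max(0, 84 - 72) = 12.
Homeowner 4: others sum to 78; max(0, 84 - 78) = 6.
Homeowner 5: others sum to 87; max(0, 84 - 87) = 0.
Total collected = 19 + 22 + 12 + 6 + 0 = 59.

59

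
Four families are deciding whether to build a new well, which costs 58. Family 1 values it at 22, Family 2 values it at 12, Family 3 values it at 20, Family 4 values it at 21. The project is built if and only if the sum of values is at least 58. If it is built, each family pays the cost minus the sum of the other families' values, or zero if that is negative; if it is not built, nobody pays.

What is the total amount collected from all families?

Total value 75 ≥ cost 58, so it is built.
Family 1: others sum to 53; max(0, 58 - 53) = 5.
Family 2: others sum to 63; max(0, 58 - 63) = 0.
Family 3: others sum to 55; max(0, 58 - 55) = 3.
Family 4: others sum to 54; max(0, 58 - 54) = 4.
Total collected = 5 + 0 + 3 + 4 = 12.

12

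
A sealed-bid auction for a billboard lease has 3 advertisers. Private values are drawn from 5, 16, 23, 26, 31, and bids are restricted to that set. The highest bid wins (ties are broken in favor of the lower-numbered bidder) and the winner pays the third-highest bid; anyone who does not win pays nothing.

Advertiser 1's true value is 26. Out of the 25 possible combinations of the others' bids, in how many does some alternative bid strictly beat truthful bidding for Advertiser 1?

Others bid (5, 31): truth gives 0; bid 31 gives 21 > 0. Violating.
Others bid (16, 31): truth gives 0; bid 31 gives 10 > 0. Violating.
Others bid (23, 31): truth gives 0; bid 31 gives 3 > 0. Violating.
Others bid (31, 5): truth gives 0; bid 31 gives 21 > 0. Violating.
Others bid (5, 5): truth gives 21; no alternative beats it.
Others bid (5, 16): truth gives 21; no alternative beats it.
(Checking all 25 profiles: 6 have a profitable deviation, 19 do not.)

6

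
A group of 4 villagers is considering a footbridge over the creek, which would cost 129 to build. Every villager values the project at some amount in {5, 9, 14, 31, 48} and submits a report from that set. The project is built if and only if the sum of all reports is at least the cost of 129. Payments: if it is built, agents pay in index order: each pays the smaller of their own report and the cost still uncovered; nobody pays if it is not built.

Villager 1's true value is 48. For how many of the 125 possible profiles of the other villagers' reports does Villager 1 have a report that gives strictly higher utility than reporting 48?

16

Others report (5, 48, 48): truth gives 0; report 31 gives 17 > 0. Violating.
Others report (9, 48, 48): truth gives 0; report 31 gives 17 > 0. Violating.
Others report (14, 48, 48): truth gives 0; report 31 gives 17 > 0. Violating.
Others report (31, 31, 48): truth gives 0; report 31 gives 17 > 0. Violating.
Others report (5, 5, 5): truth gives 0; no alternative beats it.
Others report (5, 5, 9): truth gives 0; no alternative beats it.
(Checking all 125 profiles: 16 have a profitable deviation, 109 do not.)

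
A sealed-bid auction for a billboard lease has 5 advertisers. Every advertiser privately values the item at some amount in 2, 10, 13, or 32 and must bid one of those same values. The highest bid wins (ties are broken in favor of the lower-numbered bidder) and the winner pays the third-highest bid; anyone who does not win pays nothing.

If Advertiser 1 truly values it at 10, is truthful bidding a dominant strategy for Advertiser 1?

No

Consider the case where Advertiser 2 bids 2, Advertiser 3 bids 2, Advertiser 4 bids 2 and Advertiser 5 bids 13.
Truthful bid 10: loses, pays 0, utility 0.
Bid 13 instead: wins, pays 2, utility 10 - 2 = 8.
Since 8 > 0, bidding 13 is strictly better here, so truthful bidding is not dominant.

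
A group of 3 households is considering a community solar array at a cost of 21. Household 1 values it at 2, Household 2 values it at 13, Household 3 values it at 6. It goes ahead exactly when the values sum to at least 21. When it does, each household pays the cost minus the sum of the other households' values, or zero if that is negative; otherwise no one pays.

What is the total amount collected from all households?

21

Total value 21 ≥ cost 21, so it is built.
Household 1: others sum to 19; max(0, 21 - 19) = 2.
Household 2: others sum to 8; max(0, 21 - 8) = 13.
Household 3: others sum to 15; max(0, 21 - 15) = 6.
Total collected = 2 + 13 + 6 = 21.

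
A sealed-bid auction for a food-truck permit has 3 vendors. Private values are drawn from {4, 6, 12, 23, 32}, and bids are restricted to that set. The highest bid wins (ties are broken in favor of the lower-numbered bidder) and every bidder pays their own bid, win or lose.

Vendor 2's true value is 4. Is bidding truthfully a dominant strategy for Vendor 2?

Consider the case where Vendor 1 bids 4 and Vendor 3 bids 4.
Truthful bid 4: loses but pays 4, utility -4.
Bid 6 instead: wins, pays 6, utility 4 - 6 = -2.
Since -2 > -4, bidding 6 is strictly better here, so truthful bidding is not dominant.

No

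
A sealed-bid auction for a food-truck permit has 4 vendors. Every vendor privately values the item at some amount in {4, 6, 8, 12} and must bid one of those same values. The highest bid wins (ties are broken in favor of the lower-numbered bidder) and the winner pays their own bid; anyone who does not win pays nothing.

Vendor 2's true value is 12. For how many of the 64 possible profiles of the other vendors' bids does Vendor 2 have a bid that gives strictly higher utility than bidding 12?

Others bid (4, 4, 4): truth gives 0; bid 6 gives 6 > 0. Violating.
Others bid (4, 4, 6): truth gives 0; bid 6 gives 6 > 0. Violating.
Others bid (4, 4, 8): truth gives 0; bid 8 gives 4 > 0. Violating.
Others bid (4, 6, 4): truth gives 0; bid 6 gives 6 > 0. Violating.
Others bid (4, 4, 12): truth gives 0; no alternative beats it.
Others bid (4, 6, 12): truth gives 0; no alternative beats it.
(Checking all 64 profiles: 18 have a profitable deviation, 46 do not.)

18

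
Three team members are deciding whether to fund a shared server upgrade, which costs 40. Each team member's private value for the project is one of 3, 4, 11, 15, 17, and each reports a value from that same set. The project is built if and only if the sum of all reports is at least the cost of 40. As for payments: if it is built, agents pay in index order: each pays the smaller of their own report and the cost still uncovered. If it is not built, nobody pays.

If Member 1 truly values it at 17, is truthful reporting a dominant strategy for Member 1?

Consider the case where Member 2 reports 11 and Member 3 reports 15.
Truthful report 17: project built, pays 17, utility 17 - 17 = 0.
Report 15 instead: project built, pays 15, utility 17 - 15 = 2.
Since 2 > 0, reporting 15 is strictly better here, so truthful reporting is not dominant.

No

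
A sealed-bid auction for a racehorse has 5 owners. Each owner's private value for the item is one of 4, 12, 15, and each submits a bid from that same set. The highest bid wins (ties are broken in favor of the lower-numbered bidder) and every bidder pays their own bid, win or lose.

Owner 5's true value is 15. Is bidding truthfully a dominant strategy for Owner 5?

No

Consider the case where Owner 1 bids 4, Owner 2 bids 4, Owner 3 bids 4 and Owner 4 bids 4.
Truthful bid 15: wins, pays 15, utility 15 - 15 = 0.
Bid 12 instead: wins, pays 12, utility 15 - 12 = 3.
Since 3 > 0, bidding 12 is strictly better here, so truthful bidding is not dominant.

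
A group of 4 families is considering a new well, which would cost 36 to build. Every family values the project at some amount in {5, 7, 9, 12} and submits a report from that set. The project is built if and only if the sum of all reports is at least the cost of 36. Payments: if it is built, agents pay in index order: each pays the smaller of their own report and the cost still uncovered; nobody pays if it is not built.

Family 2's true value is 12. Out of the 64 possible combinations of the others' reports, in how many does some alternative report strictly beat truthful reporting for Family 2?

Others report (5, 12, 12): truth gives 0; report 7 gives 5 > 0. Violating.
Others report (7, 9, 12): truth gives 0; report 9 gives 3 > 0. Violating.
Others report (7, 12, 9): truth gives 0; report 9 gives 3 > 0. Violating.
Others report (7, 12, 12): truth gives 0; report 5 gives 7 > 0. Violating.
Others report (5, 5, 5): truth gives 0; no alternative beats it.
Others report (5, 5, 7): truth gives 0; no alternative beats it.
(Checking all 64 profiles: 20 have a profitable deviation, 44 do not.)

20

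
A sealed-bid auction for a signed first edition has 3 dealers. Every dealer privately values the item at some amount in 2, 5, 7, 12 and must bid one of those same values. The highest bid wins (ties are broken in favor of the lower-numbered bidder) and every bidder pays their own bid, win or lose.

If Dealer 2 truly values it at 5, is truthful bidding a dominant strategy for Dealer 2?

Consider the case where Dealer 1 bids 2 and Dealer 3 bids 7.
Truthful bid 5: loses but pays 5, utility -5.
Bid 2 instead: loses but pays 2, utility -2.
Since -2 > -5, bidding 2 is strictly better here, so truthful bidding is not dominant.

No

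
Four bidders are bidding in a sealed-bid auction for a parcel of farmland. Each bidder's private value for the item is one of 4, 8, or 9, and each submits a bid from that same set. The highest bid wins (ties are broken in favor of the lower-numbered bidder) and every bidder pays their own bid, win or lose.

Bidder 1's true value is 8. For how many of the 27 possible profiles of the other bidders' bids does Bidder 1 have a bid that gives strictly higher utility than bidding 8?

20

Others bid (4, 4, 4): truth gives 0; bid 4 gives 4 > 0. Violating.
Others bid (4, 4, 9): truth gives -8; bid 9 gives -1 > -8. Violating.
Others bid (4, 8, 9): truth gives -8; bid 9 gives -1 > -8. Violating.
Others bid (4, 9, 4): truth gives -8; bid 9 gives -1 > -8. Violating.
Others bid (4, 4, 8): truth gives 0; no alternative beats it.
Others bid (4, 8, 4): truth gives 0; no alternative beats it.
(Checking all 27 profiles: 20 have a profitable deviation, 7 do not.)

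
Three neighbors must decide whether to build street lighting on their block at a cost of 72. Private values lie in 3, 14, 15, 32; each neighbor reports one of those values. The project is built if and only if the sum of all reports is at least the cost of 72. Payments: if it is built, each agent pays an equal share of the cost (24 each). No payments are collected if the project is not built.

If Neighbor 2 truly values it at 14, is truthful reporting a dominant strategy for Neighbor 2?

No

Consider the case where Neighbor 1 reports 32 and Neighbor 3 reports 32.
Truthful report 14: project built, pays 24, utility 14 - 24 = -10.
Report 3 instead: project not built, utility 0.
Since 0 > -10, reporting 3 is strictly better here, so truthful reporting is not dominant.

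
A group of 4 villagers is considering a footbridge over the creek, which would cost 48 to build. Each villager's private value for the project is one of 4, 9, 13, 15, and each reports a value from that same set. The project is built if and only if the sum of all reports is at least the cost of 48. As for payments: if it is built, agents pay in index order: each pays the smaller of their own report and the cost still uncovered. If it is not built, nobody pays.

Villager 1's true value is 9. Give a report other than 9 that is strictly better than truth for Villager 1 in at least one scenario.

Suppose Villager 2 reports 15, Villager 3 reports 15 and Villager 4 reports 15.
Report 9: project built, pays 9, utility 9 - 9 = 0.
Report 4: project built, pays 4, utility 9 - 4 = 5.
So reporting 4 beats truth here (5 > 0).

4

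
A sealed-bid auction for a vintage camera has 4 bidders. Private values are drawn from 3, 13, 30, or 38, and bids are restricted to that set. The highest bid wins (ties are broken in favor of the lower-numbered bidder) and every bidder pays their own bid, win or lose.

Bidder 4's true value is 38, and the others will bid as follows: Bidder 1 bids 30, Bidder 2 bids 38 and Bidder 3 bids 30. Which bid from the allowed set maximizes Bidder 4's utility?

3

Bid 3: loses but pays 3, utility -3.
Bid 13: loses but pays 13, utility -13.
Bid 30: loses but pays 30, utility -30.
Bid 38: loses but pays 38, utility -38.
The best choice is 3 with utility -3.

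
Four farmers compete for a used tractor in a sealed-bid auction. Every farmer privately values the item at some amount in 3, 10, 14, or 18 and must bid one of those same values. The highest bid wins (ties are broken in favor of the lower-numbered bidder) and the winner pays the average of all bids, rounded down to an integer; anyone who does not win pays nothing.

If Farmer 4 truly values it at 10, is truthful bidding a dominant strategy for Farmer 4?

Consider the case where Farmer 1 bids 3, Farmer 2 bids 3 and Farmer 3 bids 10.
Truthful bid 10: loses, pays 0, utility 0.
Bid 14 instead: wins, pays 7, utility 10 - 7 = 3.
Since 3 > 0, bidding 14 is strictly better here, so truthful bidding is not dominant.

No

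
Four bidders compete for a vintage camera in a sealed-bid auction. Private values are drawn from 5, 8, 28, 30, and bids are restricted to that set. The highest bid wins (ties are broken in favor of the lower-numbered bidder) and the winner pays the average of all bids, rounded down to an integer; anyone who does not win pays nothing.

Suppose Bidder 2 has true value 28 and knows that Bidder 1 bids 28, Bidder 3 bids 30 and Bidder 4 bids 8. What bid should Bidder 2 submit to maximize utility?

Bid 5: loses, pays 0, utility 0.
Bid 8: loses, pays 0, utility 0.
Bid 28: loses, pays 0, utility 0.
Bid 30: wins, pays 24, utility 28 - 24 = 4.
The best choice is 30 with utility 4.

30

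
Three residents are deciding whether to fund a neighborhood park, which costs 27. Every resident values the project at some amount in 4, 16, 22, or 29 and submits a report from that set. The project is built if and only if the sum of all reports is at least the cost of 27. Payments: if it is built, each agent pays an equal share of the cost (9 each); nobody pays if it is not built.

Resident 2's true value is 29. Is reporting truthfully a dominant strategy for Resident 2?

Yes

Check each profile of the others' reports and compare truth against every alternative report.
Others report (4, 4): truth gives 20, best alternative gives 20.
Others report (4, 16): truth gives 20, best alternative gives 20.
Others report (4, 22): truth gives 20, best alternative gives 20.
Others report (4, 29): truth gives 20, best alternative gives 20.
Others report (16, 4): truth gives 20, best alternative gives 20.
Others report (16, 16): truth gives 20, best alternative gives 20.
(Remaining 10 profiles checked similarly; truth is weakly best in each.)
In every case the truthful report is at least as good as any alternative, so it is a dominant strategy.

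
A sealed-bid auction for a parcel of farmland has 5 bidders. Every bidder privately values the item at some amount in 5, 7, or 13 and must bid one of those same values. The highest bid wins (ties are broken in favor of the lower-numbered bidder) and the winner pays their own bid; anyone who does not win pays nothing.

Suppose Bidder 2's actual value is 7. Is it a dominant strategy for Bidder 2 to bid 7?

Check each profile of the others' bids and compare truth against every alternative bid.
Others bid (5, 5, 5, 5): truth gives 0, best alternative gives 0.
Others bid (5, 5, 5, 7): truth gives 0, best alternative gives 0.
Others bid (5, 5, 5, 13): truth gives 0, best alternative gives 0.
Others bid (5, 5, 7, 5): truth gives 0, best alternative gives 0.
Others bid (5, 5, 7, 7): truth gives 0, best alternative gives 0.
Others bid (5, 5, 7, 13): truth gives 0, best alternative gives 0.
(Remaining 75 profiles checked similarly; truth is weakly best in each.)
In every case the truthful bid is at least as good as any alternative, so it is a dominant strategy.

Yes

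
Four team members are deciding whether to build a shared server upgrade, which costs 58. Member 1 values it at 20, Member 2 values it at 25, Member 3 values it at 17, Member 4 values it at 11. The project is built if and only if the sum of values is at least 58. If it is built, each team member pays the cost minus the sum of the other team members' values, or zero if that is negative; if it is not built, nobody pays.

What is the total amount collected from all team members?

17

Total value 73 ≥ cost 58, so it is built.
Member 1: others sum to 53; max(0, 58 - 53) = 5.
Member 2: others sum to 48; max(0, 58 - 48) = 10.
Member 3: others sum to 56; max(0, 58 - 56) = 2.
Member 4: others sum to 62; max(0, 58 - 62) = 0.
Total collected = 5 + 10 + 2 + 0 = 17.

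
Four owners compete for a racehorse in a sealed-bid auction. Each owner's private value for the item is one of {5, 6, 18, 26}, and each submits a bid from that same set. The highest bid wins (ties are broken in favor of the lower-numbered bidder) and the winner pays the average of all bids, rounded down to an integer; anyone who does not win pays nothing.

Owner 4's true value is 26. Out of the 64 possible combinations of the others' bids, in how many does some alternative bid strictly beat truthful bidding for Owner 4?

8

Others bid (5, 5, 5): truth gives 16; bid 6 gives 21 > 16. Violating.
Others bid (5, 5, 6): truth gives 16; bid 18 gives 18 > 16. Violating.
Others bid (5, 6, 5): truth gives 16; bid 18 gives 18 > 16. Violating.
Others bid (5, 6, 6): truth gives 16; bid 18 gives 18 > 16. Violating.
Others bid (5, 5, 18): truth gives 13; no alternative beats it.
Others bid (5, 5, 26): truth gives 0; no alternative beats it.
(Checking all 64 profiles: 8 have a profitable deviation, 56 do not.)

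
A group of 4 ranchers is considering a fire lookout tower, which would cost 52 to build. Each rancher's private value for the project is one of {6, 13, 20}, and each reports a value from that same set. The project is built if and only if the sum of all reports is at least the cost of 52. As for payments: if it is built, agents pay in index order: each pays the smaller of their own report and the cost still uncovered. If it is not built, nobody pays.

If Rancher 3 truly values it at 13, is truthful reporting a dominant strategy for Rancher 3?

No

Consider the case where Rancher 1 reports 6, Rancher 2 reports 20 and Rancher 4 reports 20.
Truthful report 13: project built, pays 13, utility 13 - 13 = 0.
Report 6 instead: project built, pays 6, utility 13 - 6 = 7.
Since 7 > 0, reporting 6 is strictly better here, so truthful reporting is not dominant.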